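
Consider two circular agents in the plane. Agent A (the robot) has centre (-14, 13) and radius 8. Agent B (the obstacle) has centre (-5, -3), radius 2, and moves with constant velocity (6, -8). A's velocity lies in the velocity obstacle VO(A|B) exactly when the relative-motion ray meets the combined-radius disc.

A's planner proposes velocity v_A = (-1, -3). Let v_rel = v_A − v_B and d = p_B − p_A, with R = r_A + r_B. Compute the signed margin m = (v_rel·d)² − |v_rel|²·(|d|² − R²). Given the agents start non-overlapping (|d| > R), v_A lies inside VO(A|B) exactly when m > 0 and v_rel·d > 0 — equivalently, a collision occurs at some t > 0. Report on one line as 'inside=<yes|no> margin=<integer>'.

d = (9, -16),  |d|² = 337;  R = 8+2 = 10,  c = 337−10² = 237
v_rel = (-7, 5),  |v_rel|² = 74;  v_rel·d = (-7)·(9) + (5)·(-16) = -143
74·t² + 286·t + 237 = 0  ⇒  m = (-143)² − 74·237 = 2911
m = 2911 > 0,  v_rel·d = -143 < 0  ⇒  outside

inside=no margin=2911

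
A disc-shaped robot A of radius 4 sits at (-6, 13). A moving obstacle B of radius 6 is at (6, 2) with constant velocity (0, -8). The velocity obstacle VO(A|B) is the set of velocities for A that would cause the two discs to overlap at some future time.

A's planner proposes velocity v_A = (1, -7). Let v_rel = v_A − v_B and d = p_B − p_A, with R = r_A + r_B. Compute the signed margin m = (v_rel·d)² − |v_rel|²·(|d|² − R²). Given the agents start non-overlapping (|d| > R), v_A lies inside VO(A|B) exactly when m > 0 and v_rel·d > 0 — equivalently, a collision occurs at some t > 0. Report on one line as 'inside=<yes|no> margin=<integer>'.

d = (12, -11),  |d|² = 265;  R = 4+6 = 10,  c = 265−10² = 165
v_rel = (1, 1),  |v_rel|² = 2;  v_rel·d = (1)·(12) + (1)·(-11) = 1
2·t² − 2·t + 165 = 0  ⇒  m = 1² − 2·165 = -329
m = -329 < 0,  v_rel·d = 1 > 0  ⇒  outside

inside=no margin=-329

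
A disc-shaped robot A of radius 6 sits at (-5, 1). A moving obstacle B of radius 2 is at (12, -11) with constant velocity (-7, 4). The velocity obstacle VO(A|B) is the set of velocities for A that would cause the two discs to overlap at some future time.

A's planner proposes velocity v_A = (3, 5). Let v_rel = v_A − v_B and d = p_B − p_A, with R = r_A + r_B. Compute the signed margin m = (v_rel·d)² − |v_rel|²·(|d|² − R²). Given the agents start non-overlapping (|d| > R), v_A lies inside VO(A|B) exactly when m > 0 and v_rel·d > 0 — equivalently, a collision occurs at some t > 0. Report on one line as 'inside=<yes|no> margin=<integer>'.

d = (17, -12),  |d|² = 433;  R = 6+2 = 8,  c = 433−8² = 369
v_rel = (10, 1),  |v_rel|² = 101;  v_rel·d = (10)·(17) + (1)·(-12) = 158
101·t² − 316·t + 369 = 0  ⇒  m = 158² − 101·369 = -12305
m = -12305 < 0,  v_rel·d = 158 > 0  ⇒  outside

inside=no margin=-12305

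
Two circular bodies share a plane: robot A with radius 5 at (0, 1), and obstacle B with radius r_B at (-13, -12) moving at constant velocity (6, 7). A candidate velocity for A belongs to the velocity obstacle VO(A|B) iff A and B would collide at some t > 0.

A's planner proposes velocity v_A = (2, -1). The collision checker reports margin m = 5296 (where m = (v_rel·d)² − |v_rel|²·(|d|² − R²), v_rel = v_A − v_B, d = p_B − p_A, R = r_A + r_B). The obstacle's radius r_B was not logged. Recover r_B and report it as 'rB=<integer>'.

m = 5296
d = (-13, -13);  v_rel = (-4, -8),  |v_rel|² = 80
v_rel×d = (-4)·(-13) − (-8)·(-13) = -52
since m = R²·80 − (-52)²:  R² = (2704 + 5296) / 80 = 100
R = √100 = 10  ⇒  r_B = 10 − 5 = 5

rB=5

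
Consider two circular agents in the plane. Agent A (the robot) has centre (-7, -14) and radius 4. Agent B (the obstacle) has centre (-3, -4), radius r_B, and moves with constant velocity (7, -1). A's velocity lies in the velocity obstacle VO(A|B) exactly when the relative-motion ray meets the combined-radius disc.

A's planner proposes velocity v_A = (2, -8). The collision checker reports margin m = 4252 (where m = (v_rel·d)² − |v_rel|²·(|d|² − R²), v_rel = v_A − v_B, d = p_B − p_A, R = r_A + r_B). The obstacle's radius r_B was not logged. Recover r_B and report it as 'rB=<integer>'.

m = 4252
d = (4, 10);  v_rel = (-5, -7),  |v_rel|² = 74
v_rel×d = (-5)·(10) − (-7)·(4) = -22
since m = R²·74 − (-22)²:  R² = (484 + 4252) / 74 = 64
R = √64 = 8  ⇒  r_B = 8 − 4 = 4

rB=4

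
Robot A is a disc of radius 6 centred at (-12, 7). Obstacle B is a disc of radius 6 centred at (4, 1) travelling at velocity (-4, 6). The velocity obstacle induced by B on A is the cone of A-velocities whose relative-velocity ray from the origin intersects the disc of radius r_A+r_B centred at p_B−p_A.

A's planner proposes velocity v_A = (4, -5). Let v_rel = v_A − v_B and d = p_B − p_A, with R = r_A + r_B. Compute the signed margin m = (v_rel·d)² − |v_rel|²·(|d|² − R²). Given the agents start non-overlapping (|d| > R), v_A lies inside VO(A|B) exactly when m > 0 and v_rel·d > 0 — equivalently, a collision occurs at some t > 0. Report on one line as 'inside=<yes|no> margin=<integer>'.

d = (16, -6),  |d|² = 292;  R = 6+6 = 12,  c = 292−12² = 148
v_rel = (8, -11),  |v_rel|² = 185;  v_rel·d = (8)·(16) + (-11)·(-6) = 194
185·t² − 388·t + 148 = 0  ⇒  m = 194² − 185·148 = 10256
m = 10256 > 0,  v_rel·d = 194 > 0  ⇒  inside

inside=yes margin=10256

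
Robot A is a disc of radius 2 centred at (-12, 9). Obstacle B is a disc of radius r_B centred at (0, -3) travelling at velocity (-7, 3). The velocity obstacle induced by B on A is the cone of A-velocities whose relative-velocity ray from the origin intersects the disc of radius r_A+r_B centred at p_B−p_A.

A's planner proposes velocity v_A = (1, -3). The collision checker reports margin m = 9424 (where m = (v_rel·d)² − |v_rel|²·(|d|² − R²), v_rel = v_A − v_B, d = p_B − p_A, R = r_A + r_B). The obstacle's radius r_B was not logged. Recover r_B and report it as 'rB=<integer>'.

m = 9424
d = (12, -12);  v_rel = (8, -6),  |v_rel|² = 100
v_rel×d = (8)·(-12) − (-6)·(12) = -24
since m = R²·100 − (-24)²:  R² = (576 + 9424) / 100 = 100
R = √100 = 10  ⇒  r_B = 10 − 2 = 8

rB=8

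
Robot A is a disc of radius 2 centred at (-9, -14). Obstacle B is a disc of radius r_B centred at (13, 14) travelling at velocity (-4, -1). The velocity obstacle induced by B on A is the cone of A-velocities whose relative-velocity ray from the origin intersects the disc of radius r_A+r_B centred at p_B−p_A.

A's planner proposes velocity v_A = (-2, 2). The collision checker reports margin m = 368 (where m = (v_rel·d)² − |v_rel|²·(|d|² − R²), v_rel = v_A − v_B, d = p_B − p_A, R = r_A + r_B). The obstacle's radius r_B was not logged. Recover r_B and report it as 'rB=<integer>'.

m = 368
d = (22, 28);  v_rel = (2, 3),  |v_rel|² = 13
v_rel×d = (2)·(28) − (3)·(22) = -10
since m = R²·13 − (-10)²:  R² = (100 + 368) / 13 = 36
R = √36 = 6  ⇒  r_B = 6 − 2 = 4

rB=4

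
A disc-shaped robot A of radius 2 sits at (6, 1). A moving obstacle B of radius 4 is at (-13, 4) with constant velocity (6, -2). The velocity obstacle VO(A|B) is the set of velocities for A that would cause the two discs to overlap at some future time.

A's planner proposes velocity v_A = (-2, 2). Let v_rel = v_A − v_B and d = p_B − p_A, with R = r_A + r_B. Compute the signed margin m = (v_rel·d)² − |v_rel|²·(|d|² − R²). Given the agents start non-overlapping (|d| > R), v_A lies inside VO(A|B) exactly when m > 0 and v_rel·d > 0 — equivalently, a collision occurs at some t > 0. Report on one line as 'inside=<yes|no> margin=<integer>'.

d = (-19, 3),  |d|² = 370;  R = 2+4 = 6,  c = 370−6² = 334
v_rel = (-8, 4),  |v_rel|² = 80;  v_rel·d = (-8)·(-19) + (4)·(3) = 164
80·t² − 328·t + 334 = 0  ⇒  m = 164² − 80·334 = 176
m = 176 > 0,  v_rel·d = 164 > 0  ⇒  inside

inside=yes margin=176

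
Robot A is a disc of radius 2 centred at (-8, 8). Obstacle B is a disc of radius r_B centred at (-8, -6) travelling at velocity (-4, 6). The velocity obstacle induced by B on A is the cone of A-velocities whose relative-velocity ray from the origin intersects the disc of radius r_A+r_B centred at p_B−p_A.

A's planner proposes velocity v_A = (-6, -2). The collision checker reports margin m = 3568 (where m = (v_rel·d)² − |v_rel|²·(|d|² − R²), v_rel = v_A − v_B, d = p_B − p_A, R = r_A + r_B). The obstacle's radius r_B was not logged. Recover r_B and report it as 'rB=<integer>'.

m = 3568
d = (0, -14);  v_rel = (-2, -8),  |v_rel|² = 68
v_rel×d = (-2)·(-14) − (-8)·(0) = 28
since m = R²·68 − 28²:  R² = (784 + 3568) / 68 = 64
R = √64 = 8  ⇒  r_B = 8 − 2 = 6

rB=6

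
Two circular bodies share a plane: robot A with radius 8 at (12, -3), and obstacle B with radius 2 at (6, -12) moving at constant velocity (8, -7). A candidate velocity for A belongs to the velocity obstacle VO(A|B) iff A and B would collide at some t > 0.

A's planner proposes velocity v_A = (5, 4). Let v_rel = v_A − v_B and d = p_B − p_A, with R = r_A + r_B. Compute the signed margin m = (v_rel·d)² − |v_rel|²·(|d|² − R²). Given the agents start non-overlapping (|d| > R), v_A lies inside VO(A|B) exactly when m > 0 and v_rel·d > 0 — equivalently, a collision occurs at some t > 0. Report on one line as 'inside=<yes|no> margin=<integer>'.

d = (-6, -9),  |d|² = 117;  R = 8+2 = 10,  c = 117−10² = 17
v_rel = (-3, 11),  |v_rel|² = 130;  v_rel·d = (-3)·(-6) + (11)·(-9) = -81
130·t² + 162·t + 17 = 0  ⇒  m = (-81)² − 130·17 = 4351
m = 4351 > 0,  v_rel·d = -81 < 0  ⇒  outside

inside=no margin=4351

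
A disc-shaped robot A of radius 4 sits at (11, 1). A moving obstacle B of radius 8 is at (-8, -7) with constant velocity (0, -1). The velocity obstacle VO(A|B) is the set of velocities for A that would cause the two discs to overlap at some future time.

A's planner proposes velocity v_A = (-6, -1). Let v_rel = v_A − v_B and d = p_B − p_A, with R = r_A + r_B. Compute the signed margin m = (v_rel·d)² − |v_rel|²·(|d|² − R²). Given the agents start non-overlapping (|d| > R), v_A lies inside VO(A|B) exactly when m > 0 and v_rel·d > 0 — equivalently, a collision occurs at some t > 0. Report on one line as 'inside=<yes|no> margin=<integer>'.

d = (-19, -8),  |d|² = 425;  R = 4+8 = 12,  c = 425−12² = 281
v_rel = (-6, 0),  |v_rel|² = 36;  v_rel·d = (-6)·(-19) + (0)·(-8) = 114
36·t² − 228·t + 281 = 0  ⇒  m = 114² − 36·281 = 2880
m = 2880 > 0,  v_rel·d = 114 > 0  ⇒  inside

inside=yes margin=2880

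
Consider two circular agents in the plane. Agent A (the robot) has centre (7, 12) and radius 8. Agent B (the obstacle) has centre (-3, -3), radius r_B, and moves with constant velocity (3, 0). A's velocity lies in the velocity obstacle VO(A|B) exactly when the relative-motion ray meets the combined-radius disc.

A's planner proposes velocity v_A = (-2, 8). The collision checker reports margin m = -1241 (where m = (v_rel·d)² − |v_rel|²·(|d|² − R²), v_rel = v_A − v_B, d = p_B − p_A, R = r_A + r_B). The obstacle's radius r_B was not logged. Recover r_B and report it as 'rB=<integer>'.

m = -1241
d = (-10, -15);  v_rel = (-5, 8),  |v_rel|² = 89
v_rel×d = (-5)·(-15) − (8)·(-10) = 155
since m = R²·89 − 155²:  R² = (24025 + -1241) / 89 = 256
R = √256 = 16  ⇒  r_B = 16 − 8 = 8

rB=8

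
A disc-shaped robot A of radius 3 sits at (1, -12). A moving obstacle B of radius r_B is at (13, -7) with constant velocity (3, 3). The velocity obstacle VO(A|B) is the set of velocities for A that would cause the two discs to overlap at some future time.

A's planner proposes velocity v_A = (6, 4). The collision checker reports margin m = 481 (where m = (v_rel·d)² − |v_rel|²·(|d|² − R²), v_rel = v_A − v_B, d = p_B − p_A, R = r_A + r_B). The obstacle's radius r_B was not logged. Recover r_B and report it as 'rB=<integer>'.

m = 481
d = (12, 5);  v_rel = (3, 1),  |v_rel|² = 10
v_rel×d = (3)·(5) − (1)·(12) = 3
since m = R²·10 − 3²:  R² = (9 + 481) / 10 = 49
R = √49 = 7  ⇒  r_B = 7 − 3 = 4

rB=4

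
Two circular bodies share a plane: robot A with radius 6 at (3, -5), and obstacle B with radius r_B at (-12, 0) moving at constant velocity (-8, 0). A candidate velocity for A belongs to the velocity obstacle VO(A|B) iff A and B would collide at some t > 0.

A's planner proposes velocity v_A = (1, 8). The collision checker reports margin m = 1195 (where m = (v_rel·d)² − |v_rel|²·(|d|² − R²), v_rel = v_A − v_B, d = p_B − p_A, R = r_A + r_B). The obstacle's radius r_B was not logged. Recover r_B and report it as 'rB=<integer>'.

m = 1195
d = (-15, 5);  v_rel = (9, 8),  |v_rel|² = 145
v_rel×d = (9)·(5) − (8)·(-15) = 165
since m = R²·145 − 165²:  R² = (27225 + 1195) / 145 = 196
R = √196 = 14  ⇒  r_B = 14 − 6 = 8

rB=8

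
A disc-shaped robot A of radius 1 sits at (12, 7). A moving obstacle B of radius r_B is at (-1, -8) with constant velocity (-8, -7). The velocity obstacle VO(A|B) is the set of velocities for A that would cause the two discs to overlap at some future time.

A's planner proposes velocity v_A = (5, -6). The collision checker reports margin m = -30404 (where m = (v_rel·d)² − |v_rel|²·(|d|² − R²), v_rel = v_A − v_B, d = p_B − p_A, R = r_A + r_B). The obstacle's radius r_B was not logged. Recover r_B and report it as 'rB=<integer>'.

m = -30404
d = (-13, -15);  v_rel = (13, 1),  |v_rel|² = 170
v_rel×d = (13)·(-15) − (1)·(-13) = -182
since m = R²·170 − (-182)²:  R² = (33124 + -30404) / 170 = 16
R = √16 = 4  ⇒  r_B = 4 − 1 = 3

rB=3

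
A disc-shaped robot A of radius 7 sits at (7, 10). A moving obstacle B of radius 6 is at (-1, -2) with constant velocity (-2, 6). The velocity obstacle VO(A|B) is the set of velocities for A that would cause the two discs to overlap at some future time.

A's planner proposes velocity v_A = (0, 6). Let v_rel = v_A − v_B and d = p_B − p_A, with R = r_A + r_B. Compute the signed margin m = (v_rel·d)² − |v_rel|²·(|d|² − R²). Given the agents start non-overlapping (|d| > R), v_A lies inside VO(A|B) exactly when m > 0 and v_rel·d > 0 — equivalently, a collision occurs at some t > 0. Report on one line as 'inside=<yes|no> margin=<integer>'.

d = (-8, -12),  |d|² = 208;  R = 7+6 = 13,  c = 208−13² = 39
v_rel = (2, 0),  |v_rel|² = 4;  v_rel·d = (2)·(-8) + (0)·(-12) = -16
4·t² + 32·t + 39 = 0  ⇒  m = (-16)² − 4·39 = 100
m = 100 > 0,  v_rel·d = -16 < 0  ⇒  outside

inside=no margin=100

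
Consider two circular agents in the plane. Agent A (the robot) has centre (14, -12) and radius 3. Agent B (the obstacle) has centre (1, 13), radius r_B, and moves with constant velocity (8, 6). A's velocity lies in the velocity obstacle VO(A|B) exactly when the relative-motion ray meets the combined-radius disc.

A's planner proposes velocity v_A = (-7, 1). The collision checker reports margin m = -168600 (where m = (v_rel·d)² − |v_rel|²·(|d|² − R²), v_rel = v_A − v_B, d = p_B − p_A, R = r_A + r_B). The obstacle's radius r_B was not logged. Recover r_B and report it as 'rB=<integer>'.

m = -168600
d = (-13, 25);  v_rel = (-15, -5),  |v_rel|² = 250
v_rel×d = (-15)·(25) − (-5)·(-13) = -440
since m = R²·250 − (-440)²:  R² = (193600 + -168600) / 250 = 100
R = √100 = 10  ⇒  r_B = 10 − 3 = 7

rB=7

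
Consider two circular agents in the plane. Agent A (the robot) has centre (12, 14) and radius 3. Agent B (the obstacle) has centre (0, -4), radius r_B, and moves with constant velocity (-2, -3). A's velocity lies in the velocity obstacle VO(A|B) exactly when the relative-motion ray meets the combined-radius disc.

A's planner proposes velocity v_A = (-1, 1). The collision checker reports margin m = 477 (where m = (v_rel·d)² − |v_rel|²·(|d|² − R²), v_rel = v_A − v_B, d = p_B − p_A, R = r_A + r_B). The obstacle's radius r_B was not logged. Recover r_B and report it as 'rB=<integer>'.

m = 477
d = (-12, -18);  v_rel = (1, 4),  |v_rel|² = 17
v_rel×d = (1)·(-18) − (4)·(-12) = 30
since m = R²·17 − 30²:  R² = (900 + 477) / 17 = 81
R = √81 = 9  ⇒  r_B = 9 − 3 = 6

rB=6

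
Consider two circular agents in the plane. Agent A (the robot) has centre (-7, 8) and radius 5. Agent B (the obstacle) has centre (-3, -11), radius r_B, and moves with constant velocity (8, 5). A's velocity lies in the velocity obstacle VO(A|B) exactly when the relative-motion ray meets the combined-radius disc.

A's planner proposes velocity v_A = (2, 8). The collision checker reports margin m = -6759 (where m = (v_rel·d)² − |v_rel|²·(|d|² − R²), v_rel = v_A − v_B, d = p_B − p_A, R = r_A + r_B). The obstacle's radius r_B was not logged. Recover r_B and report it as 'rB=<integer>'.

m = -6759
d = (4, -19);  v_rel = (-6, 3),  |v_rel|² = 45
v_rel×d = (-6)·(-19) − (3)·(4) = 102
since m = R²·45 − 102²:  R² = (10404 + -6759) / 45 = 81
R = √81 = 9  ⇒  r_B = 9 − 5 = 4

rB=4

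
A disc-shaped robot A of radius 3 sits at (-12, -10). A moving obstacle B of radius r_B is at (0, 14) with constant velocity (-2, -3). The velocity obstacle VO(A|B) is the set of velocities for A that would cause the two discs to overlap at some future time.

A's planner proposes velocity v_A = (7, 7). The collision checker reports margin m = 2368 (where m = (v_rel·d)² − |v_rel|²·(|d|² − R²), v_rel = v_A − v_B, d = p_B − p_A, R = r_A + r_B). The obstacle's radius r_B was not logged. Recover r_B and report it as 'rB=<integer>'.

m = 2368
d = (12, 24);  v_rel = (9, 10),  |v_rel|² = 181
v_rel×d = (9)·(24) − (10)·(12) = 96
since m = R²·181 − 96²:  R² = (9216 + 2368) / 181 = 64
R = √64 = 8  ⇒  r_B = 8 − 3 = 5

rB=5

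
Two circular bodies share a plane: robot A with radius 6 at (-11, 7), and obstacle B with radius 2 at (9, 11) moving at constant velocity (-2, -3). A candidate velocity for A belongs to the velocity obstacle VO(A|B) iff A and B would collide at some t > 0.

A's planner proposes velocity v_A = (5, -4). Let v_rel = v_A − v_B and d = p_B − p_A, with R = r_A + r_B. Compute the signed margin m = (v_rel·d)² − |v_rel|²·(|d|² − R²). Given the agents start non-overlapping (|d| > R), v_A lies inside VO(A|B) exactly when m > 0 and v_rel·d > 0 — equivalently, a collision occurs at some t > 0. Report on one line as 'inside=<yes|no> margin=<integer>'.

d = (20, 4),  |d|² = 416;  R = 6+2 = 8,  c = 416−8² = 352
v_rel = (7, -1),  |v_rel|² = 50;  v_rel·d = (7)·(20) + (-1)·(4) = 136
50·t² − 272·t + 352 = 0  ⇒  m = 136² − 50·352 = 896
m = 896 > 0,  v_rel·d = 136 > 0  ⇒  inside

inside=yes margin=896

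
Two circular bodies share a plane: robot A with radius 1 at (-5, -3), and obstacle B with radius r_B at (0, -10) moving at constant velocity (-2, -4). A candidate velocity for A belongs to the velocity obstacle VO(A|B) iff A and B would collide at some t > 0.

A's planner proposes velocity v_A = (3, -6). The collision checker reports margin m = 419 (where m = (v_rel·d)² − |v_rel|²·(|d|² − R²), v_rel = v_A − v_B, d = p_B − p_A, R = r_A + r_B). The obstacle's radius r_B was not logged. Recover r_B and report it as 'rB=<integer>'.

m = 419
d = (5, -7);  v_rel = (5, -2),  |v_rel|² = 29
v_rel×d = (5)·(-7) − (-2)·(5) = -25
since m = R²·29 − (-25)²:  R² = (625 + 419) / 29 = 36
R = √36 = 6  ⇒  r_B = 6 − 1 = 5

rB=5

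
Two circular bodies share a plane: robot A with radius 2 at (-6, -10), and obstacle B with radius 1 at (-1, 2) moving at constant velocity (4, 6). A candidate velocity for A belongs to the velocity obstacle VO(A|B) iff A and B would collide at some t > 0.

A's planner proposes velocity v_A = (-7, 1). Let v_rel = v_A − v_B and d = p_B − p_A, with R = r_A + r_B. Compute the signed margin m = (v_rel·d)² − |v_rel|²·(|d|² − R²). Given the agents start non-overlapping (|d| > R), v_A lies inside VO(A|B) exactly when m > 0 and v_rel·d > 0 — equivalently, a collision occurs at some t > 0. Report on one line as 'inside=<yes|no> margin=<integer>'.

d = (5, 12),  |d|² = 169;  R = 2+1 = 3,  c = 169−3² = 160
v_rel = (-11, -5),  |v_rel|² = 146;  v_rel·d = (-11)·(5) + (-5)·(12) = -115
146·t² + 230·t + 160 = 0  ⇒  m = (-115)² − 146·160 = -10135
m = -10135 < 0,  v_rel·d = -115 < 0  ⇒  outside

inside=no margin=-10135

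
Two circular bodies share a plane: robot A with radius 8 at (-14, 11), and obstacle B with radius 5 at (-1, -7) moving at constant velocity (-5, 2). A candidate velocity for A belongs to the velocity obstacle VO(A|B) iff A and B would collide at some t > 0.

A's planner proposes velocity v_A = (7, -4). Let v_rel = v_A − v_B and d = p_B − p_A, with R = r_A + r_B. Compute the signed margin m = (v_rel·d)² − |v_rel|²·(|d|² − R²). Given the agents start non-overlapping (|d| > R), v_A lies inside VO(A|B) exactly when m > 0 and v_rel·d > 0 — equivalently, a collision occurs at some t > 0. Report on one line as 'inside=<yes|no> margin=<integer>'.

d = (13, -18),  |d|² = 493;  R = 8+5 = 13,  c = 493−13² = 324
v_rel = (12, -6),  |v_rel|² = 180;  v_rel·d = (12)·(13) + (-6)·(-18) = 264
180·t² − 528·t + 324 = 0  ⇒  m = 264² − 180·324 = 11376
m = 11376 > 0,  v_rel·d = 264 > 0  ⇒  inside

inside=yes margin=11376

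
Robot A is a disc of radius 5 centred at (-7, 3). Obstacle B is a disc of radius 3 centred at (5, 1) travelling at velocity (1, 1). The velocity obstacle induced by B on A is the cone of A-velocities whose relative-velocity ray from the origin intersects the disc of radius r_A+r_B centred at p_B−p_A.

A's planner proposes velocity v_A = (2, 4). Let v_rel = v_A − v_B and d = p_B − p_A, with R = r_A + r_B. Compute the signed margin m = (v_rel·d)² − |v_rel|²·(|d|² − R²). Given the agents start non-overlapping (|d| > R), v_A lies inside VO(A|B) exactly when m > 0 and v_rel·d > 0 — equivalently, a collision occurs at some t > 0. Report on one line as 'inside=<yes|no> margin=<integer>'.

d = (12, -2),  |d|² = 148;  R = 5+3 = 8,  c = 148−8² = 84
v_rel = (1, 3),  |v_rel|² = 10;  v_rel·d = (1)·(12) + (3)·(-2) = 6
10·t² − 12·t + 84 = 0  ⇒  m = 6² − 10·84 = -804
m = -804 < 0,  v_rel·d = 6 > 0  ⇒  outside

inside=no margin=-804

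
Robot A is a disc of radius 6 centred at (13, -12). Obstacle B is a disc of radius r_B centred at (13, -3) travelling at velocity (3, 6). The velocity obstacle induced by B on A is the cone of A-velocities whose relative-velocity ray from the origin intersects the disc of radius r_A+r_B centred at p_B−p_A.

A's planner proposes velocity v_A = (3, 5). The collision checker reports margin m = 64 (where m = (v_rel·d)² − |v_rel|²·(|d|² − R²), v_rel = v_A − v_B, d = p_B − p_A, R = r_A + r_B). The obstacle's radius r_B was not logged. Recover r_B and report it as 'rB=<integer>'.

m = 64
d = (0, 9);  v_rel = (0, -1),  |v_rel|² = 1
v_rel×d = (0)·(9) − (-1)·(0) = 0
since m = R²·1 − 0²:  R² = (0 + 64) / 1 = 64
R = √64 = 8  ⇒  r_B = 8 − 6 = 2

rB=2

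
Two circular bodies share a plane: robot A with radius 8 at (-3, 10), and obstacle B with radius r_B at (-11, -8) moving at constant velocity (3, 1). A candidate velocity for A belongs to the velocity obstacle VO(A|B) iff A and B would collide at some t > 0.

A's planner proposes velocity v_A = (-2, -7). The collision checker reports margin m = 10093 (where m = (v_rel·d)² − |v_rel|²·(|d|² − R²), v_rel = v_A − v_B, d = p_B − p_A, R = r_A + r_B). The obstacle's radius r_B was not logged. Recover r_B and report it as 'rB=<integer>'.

m = 10093
d = (-8, -18);  v_rel = (-5, -8),  |v_rel|² = 89
v_rel×d = (-5)·(-18) − (-8)·(-8) = 26
since m = R²·89 − 26²:  R² = (676 + 10093) / 89 = 121
R = √121 = 11  ⇒  r_B = 11 − 8 = 3

rB=3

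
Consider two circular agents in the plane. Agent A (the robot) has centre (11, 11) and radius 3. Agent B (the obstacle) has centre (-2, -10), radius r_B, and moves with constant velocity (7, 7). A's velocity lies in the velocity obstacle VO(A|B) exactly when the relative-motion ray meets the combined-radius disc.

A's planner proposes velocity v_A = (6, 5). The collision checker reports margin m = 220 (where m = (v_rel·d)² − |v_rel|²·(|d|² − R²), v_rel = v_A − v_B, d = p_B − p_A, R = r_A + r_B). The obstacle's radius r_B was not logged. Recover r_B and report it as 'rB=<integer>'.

m = 220
d = (-13, -21);  v_rel = (-1, -2),  |v_rel|² = 5
v_rel×d = (-1)·(-21) − (-2)·(-13) = -5
since m = R²·5 − (-5)²:  R² = (25 + 220) / 5 = 49
R = √49 = 7  ⇒  r_B = 7 − 3 = 4

rB=4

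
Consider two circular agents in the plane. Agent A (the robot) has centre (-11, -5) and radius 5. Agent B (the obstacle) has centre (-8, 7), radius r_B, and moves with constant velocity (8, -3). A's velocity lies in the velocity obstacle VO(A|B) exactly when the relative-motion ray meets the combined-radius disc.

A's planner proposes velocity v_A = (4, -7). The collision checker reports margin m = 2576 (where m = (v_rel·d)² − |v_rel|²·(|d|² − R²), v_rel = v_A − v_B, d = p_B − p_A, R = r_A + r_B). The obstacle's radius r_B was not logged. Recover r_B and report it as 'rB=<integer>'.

m = 2576
d = (3, 12);  v_rel = (-4, -4),  |v_rel|² = 32
v_rel×d = (-4)·(12) − (-4)·(3) = -36
since m = R²·32 − (-36)²:  R² = (1296 + 2576) / 32 = 121
R = √121 = 11  ⇒  r_B = 11 − 5 = 6

rB=6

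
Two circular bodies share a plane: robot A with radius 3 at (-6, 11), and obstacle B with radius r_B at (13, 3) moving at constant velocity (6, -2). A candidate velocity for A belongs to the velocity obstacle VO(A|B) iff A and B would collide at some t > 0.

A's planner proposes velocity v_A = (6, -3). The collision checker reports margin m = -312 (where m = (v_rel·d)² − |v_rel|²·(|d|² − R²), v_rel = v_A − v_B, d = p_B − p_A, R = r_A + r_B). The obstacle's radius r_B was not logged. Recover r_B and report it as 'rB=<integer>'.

m = -312
d = (19, -8);  v_rel = (0, -1),  |v_rel|² = 1
v_rel×d = (0)·(-8) − (-1)·(19) = 19
since m = R²·1 − 19²:  R² = (361 + -312) / 1 = 49
R = √49 = 7  ⇒  r_B = 7 − 3 = 4

rB=4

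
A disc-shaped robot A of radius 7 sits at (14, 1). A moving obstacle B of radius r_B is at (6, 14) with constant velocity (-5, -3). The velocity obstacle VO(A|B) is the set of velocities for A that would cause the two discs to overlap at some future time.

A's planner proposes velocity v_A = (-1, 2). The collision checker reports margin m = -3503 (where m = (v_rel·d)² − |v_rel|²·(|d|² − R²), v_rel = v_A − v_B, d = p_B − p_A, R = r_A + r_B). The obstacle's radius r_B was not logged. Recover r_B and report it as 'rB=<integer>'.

m = -3503
d = (-8, 13);  v_rel = (4, 5),  |v_rel|² = 41
v_rel×d = (4)·(13) − (5)·(-8) = 92
since m = R²·41 − 92²:  R² = (8464 + -3503) / 41 = 121
R = √121 = 11  ⇒  r_B = 11 − 7 = 4

rB=4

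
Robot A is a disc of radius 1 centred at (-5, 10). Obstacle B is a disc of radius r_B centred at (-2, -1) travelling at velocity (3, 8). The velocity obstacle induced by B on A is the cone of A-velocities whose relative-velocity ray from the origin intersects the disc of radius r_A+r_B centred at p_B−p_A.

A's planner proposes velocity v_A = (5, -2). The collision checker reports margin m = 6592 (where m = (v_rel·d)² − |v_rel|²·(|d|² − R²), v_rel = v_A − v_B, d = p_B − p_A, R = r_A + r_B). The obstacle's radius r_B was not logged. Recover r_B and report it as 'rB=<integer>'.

m = 6592
d = (3, -11);  v_rel = (2, -10),  |v_rel|² = 104
v_rel×d = (2)·(-11) − (-10)·(3) = 8
since m = R²·104 − 8²:  R² = (64 + 6592) / 104 = 64
R = √64 = 8  ⇒  r_B = 8 − 1 = 7

rB=7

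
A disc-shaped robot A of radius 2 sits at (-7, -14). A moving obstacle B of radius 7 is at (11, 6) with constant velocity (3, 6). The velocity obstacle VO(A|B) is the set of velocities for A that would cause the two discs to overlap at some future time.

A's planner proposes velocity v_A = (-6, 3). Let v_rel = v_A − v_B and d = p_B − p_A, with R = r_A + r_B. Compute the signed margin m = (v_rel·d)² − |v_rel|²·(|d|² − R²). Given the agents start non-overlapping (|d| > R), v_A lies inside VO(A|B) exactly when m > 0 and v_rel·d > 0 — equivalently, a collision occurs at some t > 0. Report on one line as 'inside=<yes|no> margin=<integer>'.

d = (18, 20),  |d|² = 724;  R = 2+7 = 9,  c = 724−9² = 643
v_rel = (-9, -3),  |v_rel|² = 90;  v_rel·d = (-9)·(18) + (-3)·(20) = -222
90·t² + 444·t + 643 = 0  ⇒  m = (-222)² − 90·643 = -8586
m = -8586 < 0,  v_rel·d = -222 < 0  ⇒  outside

inside=no margin=-8586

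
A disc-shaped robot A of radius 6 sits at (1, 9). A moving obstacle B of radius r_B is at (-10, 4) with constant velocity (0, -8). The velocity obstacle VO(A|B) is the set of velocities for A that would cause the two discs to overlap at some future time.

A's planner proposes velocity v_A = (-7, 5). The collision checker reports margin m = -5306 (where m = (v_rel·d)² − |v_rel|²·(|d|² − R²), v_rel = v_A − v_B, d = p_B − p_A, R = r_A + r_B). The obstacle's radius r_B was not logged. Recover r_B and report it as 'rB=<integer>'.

m = -5306
d = (-11, -5);  v_rel = (-7, 13),  |v_rel|² = 218
v_rel×d = (-7)·(-5) − (13)·(-11) = 178
since m = R²·218 − 178²:  R² = (31684 + -5306) / 218 = 121
R = √121 = 11  ⇒  r_B = 11 − 6 = 5

rB=5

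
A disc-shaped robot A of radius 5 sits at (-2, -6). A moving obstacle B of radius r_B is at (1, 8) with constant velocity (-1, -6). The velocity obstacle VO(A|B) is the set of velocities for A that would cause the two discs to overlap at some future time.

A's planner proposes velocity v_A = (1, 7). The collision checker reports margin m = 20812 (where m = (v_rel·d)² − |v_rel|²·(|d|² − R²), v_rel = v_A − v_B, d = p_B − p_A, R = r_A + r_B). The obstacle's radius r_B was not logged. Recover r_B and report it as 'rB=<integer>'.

m = 20812
d = (3, 14);  v_rel = (2, 13),  |v_rel|² = 173
v_rel×d = (2)·(14) − (13)·(3) = -11
since m = R²·173 − (-11)²:  R² = (121 + 20812) / 173 = 121
R = √121 = 11  ⇒  r_B = 11 − 5 = 6

rB=6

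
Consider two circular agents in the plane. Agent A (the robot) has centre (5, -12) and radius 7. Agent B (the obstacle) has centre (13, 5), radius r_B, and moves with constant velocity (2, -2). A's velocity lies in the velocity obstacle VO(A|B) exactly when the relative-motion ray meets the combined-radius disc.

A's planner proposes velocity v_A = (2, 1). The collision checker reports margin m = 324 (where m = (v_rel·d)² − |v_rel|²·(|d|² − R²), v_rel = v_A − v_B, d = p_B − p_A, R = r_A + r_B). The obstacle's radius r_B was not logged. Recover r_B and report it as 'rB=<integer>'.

m = 324
d = (8, 17);  v_rel = (0, 3),  |v_rel|² = 9
v_rel×d = (0)·(17) − (3)·(8) = -24
since m = R²·9 − (-24)²:  R² = (576 + 324) / 9 = 100
R = √100 = 10  ⇒  r_B = 10 − 7 = 3

rB=3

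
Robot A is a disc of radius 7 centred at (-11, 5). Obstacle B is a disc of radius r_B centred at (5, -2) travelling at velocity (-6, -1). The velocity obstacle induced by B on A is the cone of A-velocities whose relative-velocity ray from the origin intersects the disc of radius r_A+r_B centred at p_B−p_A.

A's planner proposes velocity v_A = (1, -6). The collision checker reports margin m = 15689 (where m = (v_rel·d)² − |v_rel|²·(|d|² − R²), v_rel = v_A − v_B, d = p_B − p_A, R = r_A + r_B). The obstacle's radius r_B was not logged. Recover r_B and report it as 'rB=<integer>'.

m = 15689
d = (16, -7);  v_rel = (7, -5),  |v_rel|² = 74
v_rel×d = (7)·(-7) − (-5)·(16) = 31
since m = R²·74 − 31²:  R² = (961 + 15689) / 74 = 225
R = √225 = 15  ⇒  r_B = 15 − 7 = 8

rB=8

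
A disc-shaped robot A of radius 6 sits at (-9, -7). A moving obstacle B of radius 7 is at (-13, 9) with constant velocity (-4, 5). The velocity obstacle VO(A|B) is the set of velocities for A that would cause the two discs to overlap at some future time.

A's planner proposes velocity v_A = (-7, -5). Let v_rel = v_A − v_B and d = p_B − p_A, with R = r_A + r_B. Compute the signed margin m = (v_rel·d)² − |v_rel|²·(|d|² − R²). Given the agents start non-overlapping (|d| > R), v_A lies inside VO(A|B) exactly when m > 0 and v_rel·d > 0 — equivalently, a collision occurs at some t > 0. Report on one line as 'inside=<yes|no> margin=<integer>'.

d = (-4, 16),  |d|² = 272;  R = 6+7 = 13,  c = 272−13² = 103
v_rel = (-3, -10),  |v_rel|² = 109;  v_rel·d = (-3)·(-4) + (-10)·(16) = -148
109·t² + 296·t + 103 = 0  ⇒  m = (-148)² − 109·103 = 10677
m = 10677 > 0,  v_rel·d = -148 < 0  ⇒  outside

inside=no margin=10677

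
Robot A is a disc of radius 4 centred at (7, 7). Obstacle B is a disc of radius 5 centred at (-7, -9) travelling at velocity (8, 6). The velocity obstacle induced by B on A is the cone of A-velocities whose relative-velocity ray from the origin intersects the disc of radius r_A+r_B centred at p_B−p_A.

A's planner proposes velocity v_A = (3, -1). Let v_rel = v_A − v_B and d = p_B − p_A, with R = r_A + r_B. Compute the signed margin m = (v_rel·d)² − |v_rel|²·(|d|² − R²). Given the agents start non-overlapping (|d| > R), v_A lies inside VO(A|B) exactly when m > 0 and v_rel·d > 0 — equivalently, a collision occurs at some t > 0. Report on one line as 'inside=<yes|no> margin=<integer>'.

d = (-14, -16),  |d|² = 452;  R = 4+5 = 9,  c = 452−9² = 371
v_rel = (-5, -7),  |v_rel|² = 74;  v_rel·d = (-5)·(-14) + (-7)·(-16) = 182
74·t² − 364·t + 371 = 0  ⇒  m = 182² − 74·371 = 5670
m = 5670 > 0,  v_rel·d = 182 > 0  ⇒  inside

inside=yes margin=5670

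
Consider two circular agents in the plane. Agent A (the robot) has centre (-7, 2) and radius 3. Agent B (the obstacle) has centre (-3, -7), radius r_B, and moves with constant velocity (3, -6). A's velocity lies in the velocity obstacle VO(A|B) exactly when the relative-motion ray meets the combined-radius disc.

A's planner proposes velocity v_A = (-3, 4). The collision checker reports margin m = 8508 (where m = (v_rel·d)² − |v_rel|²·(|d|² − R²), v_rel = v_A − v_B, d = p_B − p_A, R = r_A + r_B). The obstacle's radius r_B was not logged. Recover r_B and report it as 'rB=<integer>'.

m = 8508
d = (4, -9);  v_rel = (-6, 10),  |v_rel|² = 136
v_rel×d = (-6)·(-9) − (10)·(4) = 14
since m = R²·136 − 14²:  R² = (196 + 8508) / 136 = 64
R = √64 = 8  ⇒  r_B = 8 − 3 = 5

rB=5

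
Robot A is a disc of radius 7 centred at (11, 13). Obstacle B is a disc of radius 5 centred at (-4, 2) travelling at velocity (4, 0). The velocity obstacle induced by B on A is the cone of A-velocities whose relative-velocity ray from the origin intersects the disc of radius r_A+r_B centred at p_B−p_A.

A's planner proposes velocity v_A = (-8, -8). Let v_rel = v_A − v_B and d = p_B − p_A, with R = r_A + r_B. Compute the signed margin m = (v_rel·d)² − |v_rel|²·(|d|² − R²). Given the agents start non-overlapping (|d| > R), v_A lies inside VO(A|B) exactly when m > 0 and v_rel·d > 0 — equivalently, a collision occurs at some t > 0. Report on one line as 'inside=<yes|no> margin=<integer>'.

d = (-15, -11),  |d|² = 346;  R = 7+5 = 12,  c = 346−12² = 202
v_rel = (-12, -8),  |v_rel|² = 208;  v_rel·d = (-12)·(-15) + (-8)·(-11) = 268
208·t² − 536·t + 202 = 0  ⇒  m = 268² − 208·202 = 29808
m = 29808 > 0,  v_rel·d = 268 > 0  ⇒  inside

inside=yes margin=29808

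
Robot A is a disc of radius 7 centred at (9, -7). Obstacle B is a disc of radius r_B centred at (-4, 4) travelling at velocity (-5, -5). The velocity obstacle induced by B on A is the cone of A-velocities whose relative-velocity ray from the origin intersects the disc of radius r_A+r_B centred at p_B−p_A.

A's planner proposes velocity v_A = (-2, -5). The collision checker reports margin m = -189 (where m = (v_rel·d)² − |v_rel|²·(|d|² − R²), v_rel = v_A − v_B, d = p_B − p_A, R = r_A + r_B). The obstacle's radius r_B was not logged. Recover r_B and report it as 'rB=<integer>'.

m = -189
d = (-13, 11);  v_rel = (3, 0),  |v_rel|² = 9
v_rel×d = (3)·(11) − (0)·(-13) = 33
since m = R²·9 − 33²:  R² = (1089 + -189) / 9 = 100
R = √100 = 10  ⇒  r_B = 10 − 7 = 3

rB=3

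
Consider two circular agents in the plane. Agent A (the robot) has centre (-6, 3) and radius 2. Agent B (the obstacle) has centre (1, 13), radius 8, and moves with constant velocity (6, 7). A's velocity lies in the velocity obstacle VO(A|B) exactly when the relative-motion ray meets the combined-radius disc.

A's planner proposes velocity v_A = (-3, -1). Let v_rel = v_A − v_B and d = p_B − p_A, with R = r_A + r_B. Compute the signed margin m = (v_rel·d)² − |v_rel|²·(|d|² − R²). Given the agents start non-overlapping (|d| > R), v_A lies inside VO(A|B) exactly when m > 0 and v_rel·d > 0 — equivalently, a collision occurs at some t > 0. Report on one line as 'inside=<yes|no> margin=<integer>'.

d = (7, 10),  |d|² = 149;  R = 2+8 = 10,  c = 149−10² = 49
v_rel = (-9, -8),  |v_rel|² = 145;  v_rel·d = (-9)·(7) + (-8)·(10) = -143
145·t² + 286·t + 49 = 0  ⇒  m = (-143)² − 145·49 = 13344
m = 13344 > 0,  v_rel·d = -143 < 0  ⇒  outside

inside=no margin=13344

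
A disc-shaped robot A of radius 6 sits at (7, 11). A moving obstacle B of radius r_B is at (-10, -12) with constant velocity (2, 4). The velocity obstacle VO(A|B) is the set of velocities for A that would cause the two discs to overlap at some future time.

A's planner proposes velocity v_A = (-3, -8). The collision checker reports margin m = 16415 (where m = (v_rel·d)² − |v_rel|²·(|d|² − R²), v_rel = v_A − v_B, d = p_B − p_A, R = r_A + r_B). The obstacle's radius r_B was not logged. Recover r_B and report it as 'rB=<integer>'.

m = 16415
d = (-17, -23);  v_rel = (-5, -12),  |v_rel|² = 169
v_rel×d = (-5)·(-23) − (-12)·(-17) = -89
since m = R²·169 − (-89)²:  R² = (7921 + 16415) / 169 = 144
R = √144 = 12  ⇒  r_B = 12 − 6 = 6

rB=6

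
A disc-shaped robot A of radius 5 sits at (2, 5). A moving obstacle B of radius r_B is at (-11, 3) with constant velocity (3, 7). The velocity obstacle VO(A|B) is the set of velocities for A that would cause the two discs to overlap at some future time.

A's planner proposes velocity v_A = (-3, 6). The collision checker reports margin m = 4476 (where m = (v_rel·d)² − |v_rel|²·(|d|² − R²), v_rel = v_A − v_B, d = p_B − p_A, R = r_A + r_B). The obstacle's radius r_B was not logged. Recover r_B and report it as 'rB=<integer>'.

m = 4476
d = (-13, -2);  v_rel = (-6, -1),  |v_rel|² = 37
v_rel×d = (-6)·(-2) − (-1)·(-13) = -1
since m = R²·37 − (-1)²:  R² = (1 + 4476) / 37 = 121
R = √121 = 11  ⇒  r_B = 11 − 5 = 6

rB=6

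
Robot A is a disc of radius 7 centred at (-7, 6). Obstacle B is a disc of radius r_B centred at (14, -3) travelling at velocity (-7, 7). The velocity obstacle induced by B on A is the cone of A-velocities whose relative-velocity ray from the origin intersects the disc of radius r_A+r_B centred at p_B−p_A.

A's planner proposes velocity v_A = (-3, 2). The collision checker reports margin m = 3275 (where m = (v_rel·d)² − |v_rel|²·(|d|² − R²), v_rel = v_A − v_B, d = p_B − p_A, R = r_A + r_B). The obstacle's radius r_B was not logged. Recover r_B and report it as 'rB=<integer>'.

m = 3275
d = (21, -9);  v_rel = (4, -5),  |v_rel|² = 41
v_rel×d = (4)·(-9) − (-5)·(21) = 69
since m = R²·41 − 69²:  R² = (4761 + 3275) / 41 = 196
R = √196 = 14  ⇒  r_B = 14 − 7 = 7

rB=7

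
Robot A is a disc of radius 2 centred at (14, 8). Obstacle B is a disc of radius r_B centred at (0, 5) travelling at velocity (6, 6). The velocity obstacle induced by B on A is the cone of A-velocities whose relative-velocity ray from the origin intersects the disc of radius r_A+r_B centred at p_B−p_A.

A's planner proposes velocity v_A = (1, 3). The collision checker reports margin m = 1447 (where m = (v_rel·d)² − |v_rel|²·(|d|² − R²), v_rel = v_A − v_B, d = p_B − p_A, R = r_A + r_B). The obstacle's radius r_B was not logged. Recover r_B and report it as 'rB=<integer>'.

m = 1447
d = (-14, -3);  v_rel = (-5, -3),  |v_rel|² = 34
v_rel×d = (-5)·(-3) − (-3)·(-14) = -27
since m = R²·34 − (-27)²:  R² = (729 + 1447) / 34 = 64
R = √64 = 8  ⇒  r_B = 8 − 2 = 6

rB=6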